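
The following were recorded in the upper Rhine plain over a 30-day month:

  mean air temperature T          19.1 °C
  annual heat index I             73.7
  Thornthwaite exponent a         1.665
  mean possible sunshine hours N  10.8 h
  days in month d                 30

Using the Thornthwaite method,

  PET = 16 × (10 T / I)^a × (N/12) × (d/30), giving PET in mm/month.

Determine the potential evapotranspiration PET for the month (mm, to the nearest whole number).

70 mm

10T/I = 10 × 19.1 / 73.7 = 2.5916
(10T/I)^a = 2.5916^1.665 = 4.8819
Uncorrected PET = 16 × 4.8819 = 78.110 mm
Correction = (N/12)(d/30) = (10.8/12)(30/30) = 0.9000
PET = 78.110 × 0.9000 = 70.299 mm/month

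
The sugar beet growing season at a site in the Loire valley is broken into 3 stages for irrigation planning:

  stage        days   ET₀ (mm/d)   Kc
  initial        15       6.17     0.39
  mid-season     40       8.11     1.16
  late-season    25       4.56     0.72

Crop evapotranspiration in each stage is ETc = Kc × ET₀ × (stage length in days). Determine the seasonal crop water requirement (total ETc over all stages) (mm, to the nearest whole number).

initial: 0.39 × 6.17 × 15 = 36.09 mm
mid-season: 1.16 × 8.11 × 40 = 376.30 mm
late-season: 0.72 × 4.56 × 25 = 82.08 mm
Seasonal total = 494.47 mm

494 mm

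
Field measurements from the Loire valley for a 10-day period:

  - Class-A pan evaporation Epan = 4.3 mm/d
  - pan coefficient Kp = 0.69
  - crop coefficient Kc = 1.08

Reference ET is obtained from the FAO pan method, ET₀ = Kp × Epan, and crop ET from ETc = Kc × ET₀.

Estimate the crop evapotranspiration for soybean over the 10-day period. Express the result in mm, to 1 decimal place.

ET₀ = 0.69 × 4.3 = 2.9670 mm/d
ETc = Kc × ET₀ = 1.08 × 2.9670 = 3.2044 mm/d
Over 10 days: 3.2044 × 10 = 32.044 mm

32.0 mm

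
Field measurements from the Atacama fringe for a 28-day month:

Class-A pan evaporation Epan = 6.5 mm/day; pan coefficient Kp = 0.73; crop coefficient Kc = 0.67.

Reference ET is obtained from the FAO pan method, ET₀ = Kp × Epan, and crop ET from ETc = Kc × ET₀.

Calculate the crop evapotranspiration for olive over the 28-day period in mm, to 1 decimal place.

89.0 mm

ET₀ = 0.73 × 6.5 = 4.7450 mm/d
ETc = Kc × ET₀ = 0.67 × 4.7450 = 3.1792 mm/d
Over 28 days: 3.1792 × 28 = 89.018 mm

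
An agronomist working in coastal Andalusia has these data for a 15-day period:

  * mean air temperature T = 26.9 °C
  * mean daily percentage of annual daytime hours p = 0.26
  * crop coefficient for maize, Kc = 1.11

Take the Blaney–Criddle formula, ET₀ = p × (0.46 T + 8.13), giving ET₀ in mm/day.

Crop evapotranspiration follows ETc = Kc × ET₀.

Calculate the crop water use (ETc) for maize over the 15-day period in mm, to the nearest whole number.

ET₀ = 0.26 × (0.46 × 26.9 + 8.13) = 0.26 × 20.504 = 5.3310 mm/d
ETc = Kc × ET₀ = 1.11 × 5.3310 = 5.9174 mm/d
Over 15 days: 5.9174 × 15 = 88.761 mm

89 mm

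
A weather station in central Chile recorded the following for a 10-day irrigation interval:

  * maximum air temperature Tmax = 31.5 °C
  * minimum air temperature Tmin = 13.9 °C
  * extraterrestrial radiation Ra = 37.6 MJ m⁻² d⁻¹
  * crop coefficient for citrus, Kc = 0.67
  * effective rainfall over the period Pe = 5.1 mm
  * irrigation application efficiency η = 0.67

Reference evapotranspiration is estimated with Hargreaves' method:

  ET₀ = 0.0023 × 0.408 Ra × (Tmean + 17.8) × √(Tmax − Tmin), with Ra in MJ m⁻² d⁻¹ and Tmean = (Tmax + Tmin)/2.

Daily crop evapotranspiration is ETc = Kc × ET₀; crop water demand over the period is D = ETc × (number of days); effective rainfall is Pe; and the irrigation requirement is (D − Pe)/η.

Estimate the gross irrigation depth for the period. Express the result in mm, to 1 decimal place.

Tmean = (31.5 + 13.9)/2 = 22.70 °C
0.408 Ra = 0.408 × 37.6 = 15.3408 mm/d equivalent
ET₀ = 0.0023 × 15.3408 × (22.70 + 17.8) × √17.6 = 0.0023 × 15.3408 × 40.50 × 4.1952 = 5.9949 mm/d
ETc = Kc × ET₀ = 0.67 × 5.9949 = 4.0166 mm/d
Crop demand D = ETc × 10 d = 4.0166 × 10 = 40.166 mm
D − Pe = 40.166 − 5.1 = 35.066 mm
Gross irrigation = 35.066 / 0.67 = 52.337 mm

52.3 mm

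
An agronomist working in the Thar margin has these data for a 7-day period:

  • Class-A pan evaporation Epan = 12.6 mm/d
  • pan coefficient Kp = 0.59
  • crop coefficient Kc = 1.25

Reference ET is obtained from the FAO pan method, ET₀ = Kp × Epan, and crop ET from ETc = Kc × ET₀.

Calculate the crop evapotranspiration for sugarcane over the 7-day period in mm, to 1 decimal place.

ET₀ = 0.59 × 12.6 = 7.4340 mm/d
ETc = Kc × ET₀ = 1.25 × 7.4340 = 9.2925 mm/d
Over 7 days: 9.2925 × 7 = 65.048 mm

65.0 mm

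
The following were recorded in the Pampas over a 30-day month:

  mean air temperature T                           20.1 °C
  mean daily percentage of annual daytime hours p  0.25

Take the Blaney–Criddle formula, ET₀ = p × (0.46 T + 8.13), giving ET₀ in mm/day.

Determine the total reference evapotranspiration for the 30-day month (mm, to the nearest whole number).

130 mm

ET₀ = 0.25 × (0.46 × 20.1 + 8.13) = 0.25 × 17.376 = 4.3440 mm/d
Monthly total = 4.3440 × 30 = 130.320 mm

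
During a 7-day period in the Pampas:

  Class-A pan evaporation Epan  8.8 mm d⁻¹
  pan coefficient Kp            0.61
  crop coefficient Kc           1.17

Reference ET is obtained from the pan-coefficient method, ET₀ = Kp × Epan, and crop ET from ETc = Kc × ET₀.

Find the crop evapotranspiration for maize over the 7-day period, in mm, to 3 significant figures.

ET₀ = 0.61 × 8.8 = 5.3680 mm/d
ETc = Kc × ET₀ = 1.17 × 5.3680 = 6.2806 mm/d
Over 7 days: 6.2806 × 7 = 43.964 mm

44.0 mm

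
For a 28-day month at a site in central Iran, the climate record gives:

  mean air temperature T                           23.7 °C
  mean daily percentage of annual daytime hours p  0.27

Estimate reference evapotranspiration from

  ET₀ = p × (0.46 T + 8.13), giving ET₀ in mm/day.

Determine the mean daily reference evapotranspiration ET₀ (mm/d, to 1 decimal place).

5.1 mm/d

ET₀ = 0.27 × (0.46 × 23.7 + 8.13) = 0.27 × 19.032 = 5.1386 mm/d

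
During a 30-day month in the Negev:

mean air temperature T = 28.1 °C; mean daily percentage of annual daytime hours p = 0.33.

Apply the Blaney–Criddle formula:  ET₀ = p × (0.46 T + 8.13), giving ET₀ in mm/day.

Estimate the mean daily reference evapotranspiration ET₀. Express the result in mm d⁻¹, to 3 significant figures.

ET₀ = 0.33 × (0.46 × 28.1 + 8.13) = 0.33 × 21.056 = 6.9485 mm/d

6.95 mm d⁻¹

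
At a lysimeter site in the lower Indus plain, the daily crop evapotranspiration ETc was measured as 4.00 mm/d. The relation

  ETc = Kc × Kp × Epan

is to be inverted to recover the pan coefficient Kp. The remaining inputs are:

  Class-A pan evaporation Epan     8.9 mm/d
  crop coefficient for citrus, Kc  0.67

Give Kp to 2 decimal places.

ETc = Kc × Kp × Epan  ⇒  Kp = ETc / (Kc × Epan)
Kp = 4.00 / (0.67 × 8.9) = 4.00 / 5.963 = 0.6708

0.67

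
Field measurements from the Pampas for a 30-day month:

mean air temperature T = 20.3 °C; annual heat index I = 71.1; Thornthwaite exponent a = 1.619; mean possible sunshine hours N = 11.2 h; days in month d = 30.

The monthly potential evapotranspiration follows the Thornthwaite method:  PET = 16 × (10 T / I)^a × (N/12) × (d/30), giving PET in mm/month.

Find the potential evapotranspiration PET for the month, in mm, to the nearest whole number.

82 mm

10T/I = 10 × 20.3 / 71.1 = 2.8551
(10T/I)^a = 2.8551^1.619 = 5.4658
Uncorrected PET = 16 × 5.4658 = 87.453 mm
Correction = (N/12)(d/30) = (11.2/12)(30/30) = 0.9333
PET = 87.453 × 0.9333 = 81.620 mm/month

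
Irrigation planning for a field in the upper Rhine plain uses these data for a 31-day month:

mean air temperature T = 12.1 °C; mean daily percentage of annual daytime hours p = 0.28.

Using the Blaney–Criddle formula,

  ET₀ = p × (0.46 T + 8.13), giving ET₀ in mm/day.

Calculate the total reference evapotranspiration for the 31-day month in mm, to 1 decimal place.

118.9 mm

ET₀ = 0.28 × (0.46 × 12.1 + 8.13) = 0.28 × 13.696 = 3.8349 mm/d
Monthly total = 3.8349 × 31 = 118.882 mm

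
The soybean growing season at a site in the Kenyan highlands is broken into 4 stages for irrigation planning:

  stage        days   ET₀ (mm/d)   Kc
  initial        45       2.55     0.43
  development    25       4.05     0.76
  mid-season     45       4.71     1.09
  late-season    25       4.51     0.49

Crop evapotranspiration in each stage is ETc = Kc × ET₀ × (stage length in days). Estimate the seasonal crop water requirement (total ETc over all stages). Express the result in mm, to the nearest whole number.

initial: 0.43 × 2.55 × 45 = 49.34 mm
development: 0.76 × 4.05 × 25 = 76.95 mm
mid-season: 1.09 × 4.71 × 45 = 231.03 mm
late-season: 0.49 × 4.51 × 25 = 55.25 mm
Seasonal total = 412.57 mm

413 mm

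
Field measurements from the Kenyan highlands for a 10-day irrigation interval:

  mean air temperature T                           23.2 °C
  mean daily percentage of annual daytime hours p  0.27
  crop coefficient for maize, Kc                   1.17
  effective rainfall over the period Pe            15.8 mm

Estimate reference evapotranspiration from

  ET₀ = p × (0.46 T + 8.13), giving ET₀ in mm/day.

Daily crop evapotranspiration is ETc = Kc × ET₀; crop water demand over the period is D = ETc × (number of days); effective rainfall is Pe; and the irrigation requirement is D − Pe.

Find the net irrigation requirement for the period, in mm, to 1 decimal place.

43.6 mm

ET₀ = 0.27 × (0.46 × 23.2 + 8.13) = 0.27 × 18.802 = 5.0765 mm/d
ETc = Kc × ET₀ = 1.17 × 5.0765 = 5.9395 mm/d
Crop demand D = ETc × 10 d = 5.9395 × 10 = 59.395 mm
D − Pe = 59.395 − 15.8 = 43.595 mm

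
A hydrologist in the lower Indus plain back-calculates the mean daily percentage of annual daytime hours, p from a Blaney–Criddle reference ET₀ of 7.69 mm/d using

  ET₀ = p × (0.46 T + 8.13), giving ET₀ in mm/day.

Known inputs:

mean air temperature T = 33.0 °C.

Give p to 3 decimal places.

0.330

p = ET₀ / (0.46 T + 8.13) = 7.69 / (0.46 × 33.0 + 8.13) = 7.69 / 23.310 = 0.3299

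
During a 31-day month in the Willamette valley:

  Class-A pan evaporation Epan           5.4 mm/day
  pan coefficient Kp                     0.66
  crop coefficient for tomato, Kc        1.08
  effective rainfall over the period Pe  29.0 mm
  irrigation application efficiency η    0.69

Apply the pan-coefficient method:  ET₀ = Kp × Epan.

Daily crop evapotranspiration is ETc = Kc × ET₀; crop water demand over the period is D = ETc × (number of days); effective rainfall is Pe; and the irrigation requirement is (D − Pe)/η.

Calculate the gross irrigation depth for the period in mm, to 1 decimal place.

ET₀ = 0.66 × 5.4 = 3.5640 mm/d
ETc = Kc × ET₀ = 1.08 × 3.5640 = 3.8491 mm/d
Crop demand D = ETc × 31 d = 3.8491 × 31 = 119.322 mm
D − Pe = 119.322 − 29.0 = 90.322 mm
Gross irrigation = 90.322 / 0.69 = 130.901 mm

130.9 mm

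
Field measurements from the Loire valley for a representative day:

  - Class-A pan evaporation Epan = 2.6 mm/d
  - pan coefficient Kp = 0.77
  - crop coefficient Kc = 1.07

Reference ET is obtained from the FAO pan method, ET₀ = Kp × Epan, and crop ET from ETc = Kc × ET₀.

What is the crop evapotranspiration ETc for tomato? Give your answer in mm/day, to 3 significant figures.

ET₀ = 0.77 × 2.6 = 2.0020 mm/d
ETc = Kc × ET₀ = 1.07 × 2.0020 = 2.1421 mm/d

2.14 mm/day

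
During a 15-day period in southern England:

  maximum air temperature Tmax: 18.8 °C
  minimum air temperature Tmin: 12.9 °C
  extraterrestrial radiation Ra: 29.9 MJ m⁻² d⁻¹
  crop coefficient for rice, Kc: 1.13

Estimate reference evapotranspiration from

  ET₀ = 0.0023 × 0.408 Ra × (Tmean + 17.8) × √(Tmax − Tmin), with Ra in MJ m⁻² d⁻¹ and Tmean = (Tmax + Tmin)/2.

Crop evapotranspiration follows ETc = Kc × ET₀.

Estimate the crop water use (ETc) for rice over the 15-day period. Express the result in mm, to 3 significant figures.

Tmean = (18.8 + 12.9)/2 = 15.85 °C
0.408 Ra = 0.408 × 29.9 = 12.1992 mm/d equivalent
ET₀ = 0.0023 × 12.1992 × (15.85 + 17.8) × √5.9 = 0.0023 × 12.1992 × 33.65 × 2.4290 = 2.2934 mm/d
ETc = Kc × ET₀ = 1.13 × 2.2934 = 2.5915 mm/d
Over 15 days: 2.5915 × 15 = 38.873 mm

38.9 mm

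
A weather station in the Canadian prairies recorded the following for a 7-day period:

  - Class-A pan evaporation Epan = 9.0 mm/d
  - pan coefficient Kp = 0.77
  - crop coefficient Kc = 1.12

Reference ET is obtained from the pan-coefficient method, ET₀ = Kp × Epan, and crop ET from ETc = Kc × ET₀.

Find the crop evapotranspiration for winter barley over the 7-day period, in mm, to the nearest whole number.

54 mm

ET₀ = 0.77 × 9.0 = 6.9300 mm/d
ETc = Kc × ET₀ = 1.12 × 6.9300 = 7.7616 mm/d
Over 7 days: 7.7616 × 7 = 54.331 mm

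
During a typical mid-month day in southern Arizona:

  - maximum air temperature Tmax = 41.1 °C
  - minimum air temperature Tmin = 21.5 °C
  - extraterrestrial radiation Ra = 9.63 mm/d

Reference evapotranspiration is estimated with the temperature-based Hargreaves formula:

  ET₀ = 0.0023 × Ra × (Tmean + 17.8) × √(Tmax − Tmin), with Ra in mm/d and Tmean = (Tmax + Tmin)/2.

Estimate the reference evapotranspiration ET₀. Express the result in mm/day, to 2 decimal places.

Tmean = (41.1 + 21.5)/2 = 31.30 °C
ET₀ = 0.0023 × 9.63 × (31.30 + 17.8) × √19.6 = 0.0023 × 9.63 × 49.10 × 4.4272 = 4.8147 mm/d

4.81 mm/day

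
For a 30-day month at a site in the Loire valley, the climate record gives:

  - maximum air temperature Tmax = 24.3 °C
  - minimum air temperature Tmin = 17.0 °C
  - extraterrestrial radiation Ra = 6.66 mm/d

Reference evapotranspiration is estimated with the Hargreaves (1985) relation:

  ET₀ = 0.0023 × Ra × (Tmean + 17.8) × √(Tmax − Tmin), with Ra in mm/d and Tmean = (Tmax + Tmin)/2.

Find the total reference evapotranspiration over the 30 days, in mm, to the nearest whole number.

Tmean = (24.3 + 17.0)/2 = 20.65 °C
ET₀ = 0.0023 × 6.66 × (20.65 + 17.8) × √7.3 = 0.0023 × 6.66 × 38.45 × 2.7019 = 1.5914 mm/d
Over 30 days: 1.5914 × 30 = 47.742 mm

48 mm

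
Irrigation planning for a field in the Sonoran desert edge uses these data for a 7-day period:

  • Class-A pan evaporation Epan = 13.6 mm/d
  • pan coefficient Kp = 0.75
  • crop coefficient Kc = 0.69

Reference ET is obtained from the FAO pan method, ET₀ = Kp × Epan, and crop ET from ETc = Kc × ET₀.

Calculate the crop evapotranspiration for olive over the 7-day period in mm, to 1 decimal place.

49.3 mm

ET₀ = 0.75 × 13.6 = 10.2000 mm/d
ETc = Kc × ET₀ = 0.69 × 10.2000 = 7.0380 mm/d
Over 7 days: 7.0380 × 7 = 49.266 mm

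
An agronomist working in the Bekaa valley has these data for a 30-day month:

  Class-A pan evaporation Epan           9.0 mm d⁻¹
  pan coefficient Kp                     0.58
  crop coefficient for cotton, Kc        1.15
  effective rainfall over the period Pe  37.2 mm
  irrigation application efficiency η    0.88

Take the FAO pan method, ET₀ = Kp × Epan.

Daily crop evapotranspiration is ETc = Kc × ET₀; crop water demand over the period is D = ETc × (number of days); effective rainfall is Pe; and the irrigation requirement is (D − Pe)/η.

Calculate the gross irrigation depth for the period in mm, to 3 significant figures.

ET₀ = 0.58 × 9.0 = 5.2200 mm/d
ETc = Kc × ET₀ = 1.15 × 5.2200 = 6.0030 mm/d
Crop demand D = ETc × 30 d = 6.0030 × 30 = 180.090 mm
D − Pe = 180.090 − 37.2 = 142.890 mm
Gross irrigation = 142.890 / 0.88 = 162.375 mm

162 mm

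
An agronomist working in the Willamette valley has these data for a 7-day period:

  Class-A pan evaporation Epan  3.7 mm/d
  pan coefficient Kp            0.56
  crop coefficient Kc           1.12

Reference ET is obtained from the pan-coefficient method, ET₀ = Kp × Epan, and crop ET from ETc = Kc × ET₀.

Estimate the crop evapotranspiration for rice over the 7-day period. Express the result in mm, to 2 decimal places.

ET₀ = 0.56 × 3.7 = 2.0720 mm/d
ETc = Kc × ET₀ = 1.12 × 2.0720 = 2.3206 mm/d
Over 7 days: 2.3206 × 7 = 16.244 mm

16.24 mm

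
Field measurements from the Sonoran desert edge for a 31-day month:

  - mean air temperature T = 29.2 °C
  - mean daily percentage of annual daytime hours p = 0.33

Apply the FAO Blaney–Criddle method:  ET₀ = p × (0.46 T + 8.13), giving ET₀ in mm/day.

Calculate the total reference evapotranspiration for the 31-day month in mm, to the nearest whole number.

221 mm

ET₀ = 0.33 × (0.46 × 29.2 + 8.13) = 0.33 × 21.562 = 7.1155 mm/d
Monthly total = 7.1155 × 31 = 220.581 mm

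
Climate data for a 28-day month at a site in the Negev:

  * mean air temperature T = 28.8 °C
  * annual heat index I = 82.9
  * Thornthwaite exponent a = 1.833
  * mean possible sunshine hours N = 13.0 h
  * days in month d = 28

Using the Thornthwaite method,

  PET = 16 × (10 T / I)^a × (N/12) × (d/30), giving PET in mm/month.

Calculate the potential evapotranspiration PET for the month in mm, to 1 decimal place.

10T/I = 10 × 28.8 / 82.9 = 3.4741
(10T/I)^a = 3.4741^1.833 = 9.8031
Uncorrected PET = 16 × 9.8031 = 156.850 mm
Correction = (N/12)(d/30) = (13.0/12)(28/30) = 1.0111
PET = 156.850 × 1.0111 = 158.591 mm/month

158.6 mm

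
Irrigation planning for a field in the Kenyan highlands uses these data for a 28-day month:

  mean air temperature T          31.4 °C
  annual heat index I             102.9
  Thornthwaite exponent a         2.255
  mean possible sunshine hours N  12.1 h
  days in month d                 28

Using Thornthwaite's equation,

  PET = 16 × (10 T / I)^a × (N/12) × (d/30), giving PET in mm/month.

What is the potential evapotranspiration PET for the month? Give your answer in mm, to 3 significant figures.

186 mm

10T/I = 10 × 31.4 / 102.9 = 3.0515
(10T/I)^a = 3.0515^2.255 = 12.3759
Uncorrected PET = 16 × 12.3759 = 198.014 mm
Correction = (N/12)(d/30) = (12.1/12)(28/30) = 0.9411
PET = 198.014 × 0.9411 = 186.351 mm/month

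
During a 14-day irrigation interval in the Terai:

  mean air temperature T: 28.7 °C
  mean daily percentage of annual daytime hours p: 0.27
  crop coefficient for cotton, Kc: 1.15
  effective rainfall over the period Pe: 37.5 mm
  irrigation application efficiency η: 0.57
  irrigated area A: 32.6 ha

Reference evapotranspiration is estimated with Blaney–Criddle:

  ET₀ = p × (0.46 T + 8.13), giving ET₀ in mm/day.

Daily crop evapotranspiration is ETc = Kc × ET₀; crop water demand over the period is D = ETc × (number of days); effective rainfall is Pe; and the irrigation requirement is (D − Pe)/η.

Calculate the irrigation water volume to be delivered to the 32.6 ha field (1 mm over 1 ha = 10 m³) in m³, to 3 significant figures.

ET₀ = 0.27 × (0.46 × 28.7 + 8.13) = 0.27 × 21.332 = 5.7596 mm/d
ETc = Kc × ET₀ = 1.15 × 5.7596 = 6.6235 mm/d
Crop demand D = ETc × 14 d = 6.6235 × 14 = 92.729 mm
D − Pe = 92.729 − 37.5 = 55.229 mm
Gross irrigation = 55.229 / 0.57 = 96.893 mm
Volume = 96.893 mm × 32.6 ha × 10 = 31587.1 m³

31600 m³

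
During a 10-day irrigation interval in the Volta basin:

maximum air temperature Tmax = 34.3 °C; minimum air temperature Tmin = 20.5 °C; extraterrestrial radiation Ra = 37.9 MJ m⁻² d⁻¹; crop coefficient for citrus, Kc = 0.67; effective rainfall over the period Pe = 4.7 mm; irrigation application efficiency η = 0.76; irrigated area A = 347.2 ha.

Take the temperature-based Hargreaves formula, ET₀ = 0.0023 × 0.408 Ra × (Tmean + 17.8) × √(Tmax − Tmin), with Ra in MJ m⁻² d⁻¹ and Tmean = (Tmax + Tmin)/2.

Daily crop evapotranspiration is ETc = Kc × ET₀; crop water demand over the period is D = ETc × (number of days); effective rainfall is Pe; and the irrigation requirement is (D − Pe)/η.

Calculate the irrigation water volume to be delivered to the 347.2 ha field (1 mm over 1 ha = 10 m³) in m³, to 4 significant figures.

161300 m³

Tmean = (34.3 + 20.5)/2 = 27.40 °C
0.408 Ra = 0.408 × 37.9 = 15.4632 mm/d equivalent
ET₀ = 0.0023 × 15.4632 × (27.40 + 17.8) × √13.8 = 0.0023 × 15.4632 × 45.20 × 3.7148 = 5.9717 mm/d
ETc = Kc × ET₀ = 0.67 × 5.9717 = 4.0010 mm/d
Crop demand D = ETc × 10 d = 4.0010 × 10 = 40.010 mm
D − Pe = 40.010 − 4.7 = 35.310 mm
Gross irrigation = 35.310 / 0.76 = 46.461 mm
Volume = 46.461 mm × 347.2 ha × 10 = 161312.6 m³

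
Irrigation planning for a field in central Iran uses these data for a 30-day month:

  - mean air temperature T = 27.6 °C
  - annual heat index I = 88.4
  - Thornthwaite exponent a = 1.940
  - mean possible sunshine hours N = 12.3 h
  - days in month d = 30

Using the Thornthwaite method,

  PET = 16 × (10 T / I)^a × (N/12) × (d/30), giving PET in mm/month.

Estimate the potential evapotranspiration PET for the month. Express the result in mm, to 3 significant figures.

149 mm

10T/I = 10 × 27.6 / 88.4 = 3.1222
(10T/I)^a = 3.1222^1.940 = 9.1045
Uncorrected PET = 16 × 9.1045 = 145.672 mm
Correction = (N/12)(d/30) = (12.3/12)(30/30) = 1.0250
PET = 145.672 × 1.0250 = 149.314 mm/month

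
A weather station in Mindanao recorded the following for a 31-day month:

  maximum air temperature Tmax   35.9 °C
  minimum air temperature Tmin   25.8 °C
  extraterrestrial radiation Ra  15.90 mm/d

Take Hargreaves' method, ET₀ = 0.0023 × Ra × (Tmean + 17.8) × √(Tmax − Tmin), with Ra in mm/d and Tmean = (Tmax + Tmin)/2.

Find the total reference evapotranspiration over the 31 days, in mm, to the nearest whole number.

Tmean = (35.9 + 25.8)/2 = 30.85 °C
ET₀ = 0.0023 × 15.90 × (30.85 + 17.8) × √10.1 = 0.0023 × 15.90 × 48.65 × 3.1780 = 5.6541 mm/d
Over 31 days: 5.6541 × 31 = 175.277 mm

175 mm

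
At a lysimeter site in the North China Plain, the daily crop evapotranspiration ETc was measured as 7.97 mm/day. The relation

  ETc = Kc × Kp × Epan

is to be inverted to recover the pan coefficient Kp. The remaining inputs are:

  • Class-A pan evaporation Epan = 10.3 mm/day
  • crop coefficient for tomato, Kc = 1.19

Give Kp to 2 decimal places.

0.65

ETc = Kc × Kp × Epan  ⇒  Kp = ETc / (Kc × Epan)
Kp = 7.97 / (1.19 × 10.3) = 7.97 / 12.257 = 0.6502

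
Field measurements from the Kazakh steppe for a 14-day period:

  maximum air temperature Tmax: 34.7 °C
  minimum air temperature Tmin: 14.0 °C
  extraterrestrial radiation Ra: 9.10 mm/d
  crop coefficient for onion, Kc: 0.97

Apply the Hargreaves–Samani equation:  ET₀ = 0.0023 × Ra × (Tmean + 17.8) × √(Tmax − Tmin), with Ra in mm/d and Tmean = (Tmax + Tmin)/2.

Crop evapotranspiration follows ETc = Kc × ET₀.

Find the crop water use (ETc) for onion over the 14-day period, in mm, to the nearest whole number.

55 mm

Tmean = (34.7 + 14.0)/2 = 24.35 °C
ET₀ = 0.0023 × 9.10 × (24.35 + 17.8) × √20.7 = 0.0023 × 9.10 × 42.15 × 4.5497 = 4.0137 mm/d
ETc = Kc × ET₀ = 0.97 × 4.0137 = 3.8933 mm/d
Over 14 days: 3.8933 × 14 = 54.506 mm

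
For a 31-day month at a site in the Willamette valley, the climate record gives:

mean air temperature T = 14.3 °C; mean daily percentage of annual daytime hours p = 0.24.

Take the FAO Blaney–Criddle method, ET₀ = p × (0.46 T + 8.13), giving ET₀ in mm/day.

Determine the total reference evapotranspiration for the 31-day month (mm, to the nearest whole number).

ET₀ = 0.24 × (0.46 × 14.3 + 8.13) = 0.24 × 14.708 = 3.5299 mm/d
Monthly total = 3.5299 × 31 = 109.427 mm

109 mm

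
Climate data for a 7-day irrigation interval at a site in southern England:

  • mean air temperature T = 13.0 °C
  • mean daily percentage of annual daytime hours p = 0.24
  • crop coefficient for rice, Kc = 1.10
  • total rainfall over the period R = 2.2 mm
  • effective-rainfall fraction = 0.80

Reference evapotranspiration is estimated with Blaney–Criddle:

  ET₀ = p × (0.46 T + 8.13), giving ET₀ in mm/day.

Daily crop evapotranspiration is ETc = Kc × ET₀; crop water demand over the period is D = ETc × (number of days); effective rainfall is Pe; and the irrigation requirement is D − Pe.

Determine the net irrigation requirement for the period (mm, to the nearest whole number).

ET₀ = 0.24 × (0.46 × 13.0 + 8.13) = 0.24 × 14.110 = 3.3864 mm/d
ETc = Kc × ET₀ = 1.10 × 3.3864 = 3.7250 mm/d
Crop demand D = ETc × 7 d = 3.7250 × 7 = 26.075 mm
Pe = 0.80 × 2.2 = 1.760 mm
D − Pe = 26.075 − 1.760 = 24.315 mm

24 mm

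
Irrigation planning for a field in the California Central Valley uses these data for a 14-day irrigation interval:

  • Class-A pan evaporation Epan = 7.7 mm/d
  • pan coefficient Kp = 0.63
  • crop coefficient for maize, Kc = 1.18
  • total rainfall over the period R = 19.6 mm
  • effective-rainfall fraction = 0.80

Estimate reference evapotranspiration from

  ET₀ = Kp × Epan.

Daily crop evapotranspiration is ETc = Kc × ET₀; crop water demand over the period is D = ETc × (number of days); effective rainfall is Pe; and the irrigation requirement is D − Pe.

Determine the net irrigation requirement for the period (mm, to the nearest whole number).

ET₀ = 0.63 × 7.7 = 4.8510 mm/d
ETc = Kc × ET₀ = 1.18 × 4.8510 = 5.7242 mm/d
Crop demand D = ETc × 14 d = 5.7242 × 14 = 80.139 mm
Pe = 0.80 × 19.6 = 15.680 mm
D − Pe = 80.139 − 15.680 = 64.459 mm

64 mm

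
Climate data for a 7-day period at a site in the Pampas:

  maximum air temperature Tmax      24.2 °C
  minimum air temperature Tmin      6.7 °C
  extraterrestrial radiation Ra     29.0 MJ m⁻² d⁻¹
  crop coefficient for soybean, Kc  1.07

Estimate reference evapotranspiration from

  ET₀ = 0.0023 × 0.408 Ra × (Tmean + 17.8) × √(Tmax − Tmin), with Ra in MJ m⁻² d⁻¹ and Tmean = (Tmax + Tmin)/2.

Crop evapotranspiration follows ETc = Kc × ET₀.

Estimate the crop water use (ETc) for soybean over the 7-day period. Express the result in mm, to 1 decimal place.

28.4 mm

Tmean = (24.2 + 6.7)/2 = 15.45 °C
0.408 Ra = 0.408 × 29.0 = 11.8320 mm/d equivalent
ET₀ = 0.0023 × 11.8320 × (15.45 + 17.8) × √17.5 = 0.0023 × 11.8320 × 33.25 × 4.1833 = 3.7853 mm/d
ETc = Kc × ET₀ = 1.07 × 3.7853 = 4.0503 mm/d
Over 7 days: 4.0503 × 7 = 28.352 mm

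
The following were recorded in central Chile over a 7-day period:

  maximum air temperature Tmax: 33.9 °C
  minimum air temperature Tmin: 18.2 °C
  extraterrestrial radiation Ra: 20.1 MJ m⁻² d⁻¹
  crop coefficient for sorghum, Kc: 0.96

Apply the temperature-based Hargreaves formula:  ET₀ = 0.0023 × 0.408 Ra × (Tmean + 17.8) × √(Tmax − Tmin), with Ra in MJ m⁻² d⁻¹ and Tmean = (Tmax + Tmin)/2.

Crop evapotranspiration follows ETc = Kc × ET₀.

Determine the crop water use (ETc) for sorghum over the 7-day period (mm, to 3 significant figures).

22.0 mm

Tmean = (33.9 + 18.2)/2 = 26.05 °C
0.408 Ra = 0.408 × 20.1 = 8.2008 mm/d equivalent
ET₀ = 0.0023 × 8.2008 × (26.05 + 17.8) × √15.7 = 0.0023 × 8.2008 × 43.85 × 3.9623 = 3.2772 mm/d
ETc = Kc × ET₀ = 0.96 × 3.2772 = 3.1461 mm/d
Over 7 days: 3.1461 × 7 = 22.023 mm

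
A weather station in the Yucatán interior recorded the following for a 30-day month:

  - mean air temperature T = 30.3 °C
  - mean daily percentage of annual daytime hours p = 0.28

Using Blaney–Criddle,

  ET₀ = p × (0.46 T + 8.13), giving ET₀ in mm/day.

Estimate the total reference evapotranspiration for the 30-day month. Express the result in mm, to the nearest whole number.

185 mm

ET₀ = 0.28 × (0.46 × 30.3 + 8.13) = 0.28 × 22.068 = 6.1790 mm/d
Monthly total = 6.1790 × 30 = 185.370 mm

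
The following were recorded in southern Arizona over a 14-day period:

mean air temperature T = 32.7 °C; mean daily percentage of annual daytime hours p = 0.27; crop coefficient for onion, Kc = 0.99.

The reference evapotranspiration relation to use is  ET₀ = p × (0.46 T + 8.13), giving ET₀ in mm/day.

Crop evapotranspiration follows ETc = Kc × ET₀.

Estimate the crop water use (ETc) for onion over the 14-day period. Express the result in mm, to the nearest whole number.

ET₀ = 0.27 × (0.46 × 32.7 + 8.13) = 0.27 × 23.172 = 6.2564 mm/d
ETc = Kc × ET₀ = 0.99 × 6.2564 = 6.1938 mm/d
Over 14 days: 6.1938 × 14 = 86.713 mm

87 mm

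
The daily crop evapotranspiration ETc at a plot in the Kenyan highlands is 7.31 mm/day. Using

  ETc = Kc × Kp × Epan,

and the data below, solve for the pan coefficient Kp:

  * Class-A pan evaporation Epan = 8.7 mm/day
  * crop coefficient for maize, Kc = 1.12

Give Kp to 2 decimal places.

0.75

ETc = Kc × Kp × Epan  ⇒  Kp = ETc / (Kc × Epan)
Kp = 7.31 / (1.12 × 8.7) = 7.31 / 9.744 = 0.7502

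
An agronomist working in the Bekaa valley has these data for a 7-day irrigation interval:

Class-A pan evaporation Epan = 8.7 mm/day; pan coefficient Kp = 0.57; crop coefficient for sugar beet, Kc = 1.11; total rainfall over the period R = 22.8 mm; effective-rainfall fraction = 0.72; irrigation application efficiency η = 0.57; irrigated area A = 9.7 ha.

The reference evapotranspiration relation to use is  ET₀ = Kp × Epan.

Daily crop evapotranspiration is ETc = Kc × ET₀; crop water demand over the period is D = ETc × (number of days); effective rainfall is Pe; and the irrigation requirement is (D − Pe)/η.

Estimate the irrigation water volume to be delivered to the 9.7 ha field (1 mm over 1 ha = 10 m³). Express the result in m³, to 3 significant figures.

3760 m³

ET₀ = 0.57 × 8.7 = 4.9590 mm/d
ETc = Kc × ET₀ = 1.11 × 4.9590 = 5.5045 mm/d
Crop demand D = ETc × 7 d = 5.5045 × 7 = 38.532 mm
Pe = 0.72 × 22.8 = 16.416 mm
D − Pe = 38.532 − 16.416 = 22.116 mm
Gross irrigation = 22.116 / 0.57 = 38.800 mm
Volume = 38.800 mm × 9.7 ha × 10 = 3763.6 m³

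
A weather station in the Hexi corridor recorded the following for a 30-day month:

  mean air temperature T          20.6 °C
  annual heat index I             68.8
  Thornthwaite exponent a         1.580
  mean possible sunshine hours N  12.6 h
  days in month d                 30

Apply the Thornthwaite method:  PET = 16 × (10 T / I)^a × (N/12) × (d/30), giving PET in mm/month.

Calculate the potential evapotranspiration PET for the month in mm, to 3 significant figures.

95.0 mm

10T/I = 10 × 20.6 / 68.8 = 2.9942
(10T/I)^a = 2.9942^1.580 = 5.6562
Uncorrected PET = 16 × 5.6562 = 90.499 mm
Correction = (N/12)(d/30) = (12.6/12)(30/30) = 1.0500
PET = 90.499 × 1.0500 = 95.024 mm/month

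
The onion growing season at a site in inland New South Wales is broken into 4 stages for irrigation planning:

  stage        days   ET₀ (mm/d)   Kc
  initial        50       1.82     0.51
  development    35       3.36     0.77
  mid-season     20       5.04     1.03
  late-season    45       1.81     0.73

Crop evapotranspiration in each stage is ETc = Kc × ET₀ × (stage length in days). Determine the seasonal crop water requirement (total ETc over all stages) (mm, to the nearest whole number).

300 mm

initial: 0.51 × 1.82 × 50 = 46.41 mm
development: 0.77 × 3.36 × 35 = 90.55 mm
mid-season: 1.03 × 5.04 × 20 = 103.82 mm
late-season: 0.73 × 1.81 × 45 = 59.46 mm
Seasonal total = 300.24 mm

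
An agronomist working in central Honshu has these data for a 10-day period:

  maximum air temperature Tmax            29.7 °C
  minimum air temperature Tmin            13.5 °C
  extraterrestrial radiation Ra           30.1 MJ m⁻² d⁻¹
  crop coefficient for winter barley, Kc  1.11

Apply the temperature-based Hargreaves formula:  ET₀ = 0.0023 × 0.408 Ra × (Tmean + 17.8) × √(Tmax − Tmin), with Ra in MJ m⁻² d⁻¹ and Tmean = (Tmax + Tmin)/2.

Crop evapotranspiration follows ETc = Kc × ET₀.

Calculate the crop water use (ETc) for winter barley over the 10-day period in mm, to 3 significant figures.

49.7 mm

Tmean = (29.7 + 13.5)/2 = 21.60 °C
0.408 Ra = 0.408 × 30.1 = 12.2808 mm/d equivalent
ET₀ = 0.0023 × 12.2808 × (21.60 + 17.8) × √16.2 = 0.0023 × 12.2808 × 39.40 × 4.0249 = 4.4793 mm/d
ETc = Kc × ET₀ = 1.11 × 4.4793 = 4.9720 mm/d
Over 10 days: 4.9720 × 10 = 49.720 mm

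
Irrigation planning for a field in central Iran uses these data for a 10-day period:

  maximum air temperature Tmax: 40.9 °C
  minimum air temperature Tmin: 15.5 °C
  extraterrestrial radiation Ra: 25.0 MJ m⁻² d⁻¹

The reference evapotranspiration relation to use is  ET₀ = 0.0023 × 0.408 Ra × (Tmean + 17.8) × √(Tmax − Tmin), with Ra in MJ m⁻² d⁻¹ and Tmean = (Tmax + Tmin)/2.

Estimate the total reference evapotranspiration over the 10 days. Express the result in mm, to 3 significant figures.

54.4 mm

Tmean = (40.9 + 15.5)/2 = 28.20 °C
0.408 Ra = 0.408 × 25.0 = 10.2000 mm/d equivalent
ET₀ = 0.0023 × 10.2000 × (28.20 + 17.8) × √25.4 = 0.0023 × 10.2000 × 46.00 × 5.0398 = 5.4388 mm/d
Over 10 days: 5.4388 × 10 = 54.388 mm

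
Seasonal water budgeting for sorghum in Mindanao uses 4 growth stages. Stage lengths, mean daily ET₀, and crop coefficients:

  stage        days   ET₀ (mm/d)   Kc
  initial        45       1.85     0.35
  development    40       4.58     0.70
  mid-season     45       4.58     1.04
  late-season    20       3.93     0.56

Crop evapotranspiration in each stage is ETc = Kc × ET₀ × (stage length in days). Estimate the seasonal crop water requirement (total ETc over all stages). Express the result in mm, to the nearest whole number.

416 mm

initial: 0.35 × 1.85 × 45 = 29.14 mm
development: 0.70 × 4.58 × 40 = 128.24 mm
mid-season: 1.04 × 4.58 × 45 = 214.34 mm
late-season: 0.56 × 3.93 × 20 = 44.02 mm
Seasonal total = 415.74 mm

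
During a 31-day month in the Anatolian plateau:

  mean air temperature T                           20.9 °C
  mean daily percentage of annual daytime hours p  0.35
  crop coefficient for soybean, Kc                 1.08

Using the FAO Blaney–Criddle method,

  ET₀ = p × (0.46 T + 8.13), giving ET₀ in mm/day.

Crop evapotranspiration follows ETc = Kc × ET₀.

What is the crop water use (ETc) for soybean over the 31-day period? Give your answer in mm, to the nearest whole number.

ET₀ = 0.35 × (0.46 × 20.9 + 8.13) = 0.35 × 17.744 = 6.2104 mm/d
ETc = Kc × ET₀ = 1.08 × 6.2104 = 6.7072 mm/d
Over 31 days: 6.7072 × 31 = 207.923 mm

208 mm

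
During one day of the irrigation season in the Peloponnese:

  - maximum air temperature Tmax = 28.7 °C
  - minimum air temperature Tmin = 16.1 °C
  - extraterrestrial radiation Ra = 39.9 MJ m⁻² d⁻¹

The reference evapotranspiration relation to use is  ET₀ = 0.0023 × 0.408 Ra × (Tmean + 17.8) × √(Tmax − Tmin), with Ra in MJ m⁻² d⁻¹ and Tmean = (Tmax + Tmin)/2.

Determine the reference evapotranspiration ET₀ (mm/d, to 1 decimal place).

Tmean = (28.7 + 16.1)/2 = 22.40 °C
0.408 Ra = 0.408 × 39.9 = 16.2792 mm/d equivalent
ET₀ = 0.0023 × 16.2792 × (22.40 + 17.8) × √12.6 = 0.0023 × 16.2792 × 40.20 × 3.5496 = 5.3428 mm/d

5.3 mm/d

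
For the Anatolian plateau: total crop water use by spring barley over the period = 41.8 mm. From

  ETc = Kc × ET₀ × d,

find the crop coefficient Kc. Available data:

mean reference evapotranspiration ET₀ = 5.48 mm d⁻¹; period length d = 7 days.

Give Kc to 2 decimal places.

ETc = Kc × ET₀ × d  ⇒  Kc = ETc / (ET₀ × d)
Kc = 41.8 / (5.48 × 7) = 41.8 / 38.36 = 1.0897

1.09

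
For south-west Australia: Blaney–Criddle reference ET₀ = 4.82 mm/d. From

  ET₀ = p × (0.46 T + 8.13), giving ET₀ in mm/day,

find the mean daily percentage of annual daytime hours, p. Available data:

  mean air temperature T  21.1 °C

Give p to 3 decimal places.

p = ET₀ / (0.46 T + 8.13) = 4.82 / (0.46 × 21.1 + 8.13) = 4.82 / 17.836 = 0.2702

0.270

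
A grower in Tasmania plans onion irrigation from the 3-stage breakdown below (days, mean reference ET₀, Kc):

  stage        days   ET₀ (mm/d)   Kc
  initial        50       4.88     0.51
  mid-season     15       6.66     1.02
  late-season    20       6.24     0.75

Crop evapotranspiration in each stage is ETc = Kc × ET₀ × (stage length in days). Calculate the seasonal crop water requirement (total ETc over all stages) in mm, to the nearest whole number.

initial: 0.51 × 4.88 × 50 = 124.44 mm
mid-season: 1.02 × 6.66 × 15 = 101.90 mm
late-season: 0.75 × 6.24 × 20 = 93.60 mm
Seasonal total = 319.94 mm

320 mm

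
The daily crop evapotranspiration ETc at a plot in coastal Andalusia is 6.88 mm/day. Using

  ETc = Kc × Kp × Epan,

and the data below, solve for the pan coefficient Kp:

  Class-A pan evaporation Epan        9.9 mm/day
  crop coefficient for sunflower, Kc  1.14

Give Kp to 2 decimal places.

0.61

ETc = Kc × Kp × Epan  ⇒  Kp = ETc / (Kc × Epan)
Kp = 6.88 / (1.14 × 9.9) = 6.88 / 11.286 = 0.6096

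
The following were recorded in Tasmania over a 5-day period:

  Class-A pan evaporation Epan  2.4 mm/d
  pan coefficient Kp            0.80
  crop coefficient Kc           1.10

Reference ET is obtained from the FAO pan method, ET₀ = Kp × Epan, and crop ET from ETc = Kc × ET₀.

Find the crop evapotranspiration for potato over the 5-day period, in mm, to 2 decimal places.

10.56 mm

ET₀ = 0.80 × 2.4 = 1.9200 mm/d
ETc = Kc × ET₀ = 1.10 × 1.9200 = 2.1120 mm/d
Over 5 days: 2.1120 × 5 = 10.560 mm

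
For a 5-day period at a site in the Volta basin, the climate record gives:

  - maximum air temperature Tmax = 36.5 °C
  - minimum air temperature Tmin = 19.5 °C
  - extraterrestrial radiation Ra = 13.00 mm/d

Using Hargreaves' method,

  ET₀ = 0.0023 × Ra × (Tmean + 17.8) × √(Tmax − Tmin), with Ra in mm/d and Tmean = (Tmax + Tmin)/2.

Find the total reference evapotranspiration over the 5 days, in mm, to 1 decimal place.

Tmean = (36.5 + 19.5)/2 = 28.00 °C
ET₀ = 0.0023 × 13.00 × (28.00 + 17.8) × √17.0 = 0.0023 × 13.00 × 45.80 × 4.1231 = 5.6463 mm/d
Over 5 days: 5.6463 × 5 = 28.232 mm

28.2 mm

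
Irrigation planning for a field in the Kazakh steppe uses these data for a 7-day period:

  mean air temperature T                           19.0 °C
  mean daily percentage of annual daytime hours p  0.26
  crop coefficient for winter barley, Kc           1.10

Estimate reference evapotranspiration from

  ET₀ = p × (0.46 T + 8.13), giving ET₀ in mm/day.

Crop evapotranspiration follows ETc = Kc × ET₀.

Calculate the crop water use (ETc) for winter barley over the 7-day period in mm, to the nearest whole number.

34 mm

ET₀ = 0.26 × (0.46 × 19.0 + 8.13) = 0.26 × 16.870 = 4.3862 mm/d
ETc = Kc × ET₀ = 1.10 × 4.3862 = 4.8248 mm/d
Over 7 days: 4.8248 × 7 = 33.774 mm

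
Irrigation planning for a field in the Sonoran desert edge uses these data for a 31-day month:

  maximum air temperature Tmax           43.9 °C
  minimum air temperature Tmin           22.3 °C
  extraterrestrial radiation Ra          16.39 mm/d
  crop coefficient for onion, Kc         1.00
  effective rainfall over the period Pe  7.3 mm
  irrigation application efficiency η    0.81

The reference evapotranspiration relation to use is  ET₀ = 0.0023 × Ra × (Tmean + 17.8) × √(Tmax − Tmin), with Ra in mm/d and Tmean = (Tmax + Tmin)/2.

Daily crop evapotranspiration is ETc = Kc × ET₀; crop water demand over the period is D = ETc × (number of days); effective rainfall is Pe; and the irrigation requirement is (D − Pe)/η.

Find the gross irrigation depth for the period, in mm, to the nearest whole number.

332 mm

Tmean = (43.9 + 22.3)/2 = 33.10 °C
ET₀ = 0.0023 × 16.39 × (33.10 + 17.8) × √21.6 = 0.0023 × 16.39 × 50.90 × 4.6476 = 8.9177 mm/d
ETc = Kc × ET₀ = 1.00 × 8.9177 = 8.9177 mm/d
Crop demand D = ETc × 31 d = 8.9177 × 31 = 276.449 mm
D − Pe = 276.449 − 7.3 = 269.149 mm
Gross irrigation = 269.149 / 0.81 = 332.283 mm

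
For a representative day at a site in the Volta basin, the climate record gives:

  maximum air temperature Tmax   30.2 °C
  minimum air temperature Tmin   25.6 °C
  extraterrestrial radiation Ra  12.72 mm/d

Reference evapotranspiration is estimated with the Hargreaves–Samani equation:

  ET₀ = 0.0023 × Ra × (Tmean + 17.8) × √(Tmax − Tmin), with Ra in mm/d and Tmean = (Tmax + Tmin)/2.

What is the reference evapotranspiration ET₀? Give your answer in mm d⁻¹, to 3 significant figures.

2.87 mm d⁻¹

Tmean = (30.2 + 25.6)/2 = 27.90 °C
ET₀ = 0.0023 × 12.72 × (27.90 + 17.8) × √4.6 = 0.0023 × 12.72 × 45.70 × 2.1448 = 2.8676 mm/d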